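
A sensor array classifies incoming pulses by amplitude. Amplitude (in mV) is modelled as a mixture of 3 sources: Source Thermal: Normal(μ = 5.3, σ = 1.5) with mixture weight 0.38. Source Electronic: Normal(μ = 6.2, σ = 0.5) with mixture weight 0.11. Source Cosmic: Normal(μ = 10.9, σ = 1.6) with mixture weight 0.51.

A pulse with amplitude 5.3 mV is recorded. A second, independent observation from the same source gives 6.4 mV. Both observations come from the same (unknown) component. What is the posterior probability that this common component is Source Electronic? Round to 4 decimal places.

P(component k | x) = P(Z=k)·f_k(x) / marginal(x), where marginal(x) = Σ_j P(Z=j)·f_j(x).
Since both observations come from the same component, the likelihood for component k is f_k(x₁)·f_k(x₂).
  f_Thermal = [(1/(1.5·√(2π)))·exp(−(5.3−5.3)²/(2·1.5²)) = 0.265962·exp(-0.00000) = 0.265962] × [0.203255] = 0.0540581
  f_Electronic = [(1/(0.5·√(2π)))·exp(−(5.3−6.2)²/(2·0.5²)) = 0.797885·exp(-1.62000) = 0.1579] × [0.73654] = 0.1163
  f_Cosmic = [(1/(1.6·√(2π)))·exp(−(5.3−10.9)²/(2·1.6²)) = 0.249339·exp(-6.12500) = 0.000545427] × [0.00477663] = 2.6053e-06
Weight by the priors:
  P(Z=Thermal)·f_Thermal = 0.38 × 0.0540581 = 0.0205421
  P(Z=Electronic)·f_Electronic = 0.11 × 0.1163 = 0.012793
  P(Z=Cosmic)·f_Cosmic = 0.51 × 2.6053e-06 = 1.3287e-06
Normaliser: 0.0205421 + 0.012793 + 1.3287e-06 = 0.0333364
So the posterior for Source Electronic is 0.012793 / 0.0333364 ≈ 0.3838.

0.3838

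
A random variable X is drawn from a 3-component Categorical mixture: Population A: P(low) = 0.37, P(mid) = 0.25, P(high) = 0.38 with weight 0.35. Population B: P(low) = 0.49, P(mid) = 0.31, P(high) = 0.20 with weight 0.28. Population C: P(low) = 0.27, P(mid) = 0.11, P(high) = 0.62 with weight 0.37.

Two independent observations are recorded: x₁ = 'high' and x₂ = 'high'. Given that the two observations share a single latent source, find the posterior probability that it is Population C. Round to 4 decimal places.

P(component k | x) = π_k·f_k(x) / marginal(x), where marginal(x) = Σ_j π_j·f_j(x).
Since both observations come from the same component, the likelihood for component k is f_k(x₁)·f_k(x₂).
  f_A = [P(high | comp) = 0.38] × [0.38] = 0.1444
  f_B = [P(high | comp) = 0.20] × [0.2] = 0.04
  f_C = [P(high | comp) = 0.62] × [0.62] = 0.3844
Prior × likelihood for each component:
  π_A·f_A = 0.35 × 0.1444 = 0.05054
  π_B·f_B = 0.28 × 0.04 = 0.0112
  π_C·f_C = 0.37 × 0.3844 = 0.142228
Evidence: 0.05054 + 0.0112 + 0.142228 = 0.203968
P(Population C | x₁,x₂) = 0.142228 / 0.203968 ≈ 0.6973

0.6973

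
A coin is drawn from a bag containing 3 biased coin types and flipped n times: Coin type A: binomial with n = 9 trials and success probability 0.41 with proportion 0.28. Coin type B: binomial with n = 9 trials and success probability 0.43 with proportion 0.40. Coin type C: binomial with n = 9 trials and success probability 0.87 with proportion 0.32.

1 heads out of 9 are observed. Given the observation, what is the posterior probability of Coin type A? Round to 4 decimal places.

The responsibility of component k is w_k f_k(x) divided by Σ_j w_j f_j(x).
Component likelihoods at x = 1 heads out of 9:
  p_A = 0.0541804
  p_B = 0.0431231
  p_C = 6.38717e-07
Weight by the priors:
  w_A·p_A = 0.28 × 0.0541804 = 0.0151705
  w_B·p_B = 0.40 × 0.0431231 = 0.0172492
  w_C·p_C = 0.32 × 6.38717e-07 = 2.04389e-07
Normaliser: 0.0151705 + 0.0172492 + 2.04389e-07 = 0.03242
P(Coin type A | 1 heads out of 9) ≈ 0.4679

0.4679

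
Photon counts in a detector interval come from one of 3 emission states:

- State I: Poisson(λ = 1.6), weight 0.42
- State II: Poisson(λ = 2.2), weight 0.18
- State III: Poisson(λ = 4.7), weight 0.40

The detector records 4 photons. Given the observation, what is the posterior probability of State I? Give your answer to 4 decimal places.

The responsibility of component k is π_k f_k(x) divided by Σ_j π_j f_j(x).
Evaluate each component's likelihood at the observed value:
  L_I = 0.0551312
  L_II = 0.108151
  L_III = 0.184925
Unnormalised posteriors:
  π_I·L_I = 0.42 × 0.0551312 = 0.0231551
  π_II·L_II = 0.18 × 0.108151 = 0.0194672
  π_III·L_III = 0.40 × 0.184925 = 0.0739701
Denominator: 0.0231551 + 0.0194672 + 0.0739701 = 0.116592
P(State I | the observation) ≈ 0.1986

0.1986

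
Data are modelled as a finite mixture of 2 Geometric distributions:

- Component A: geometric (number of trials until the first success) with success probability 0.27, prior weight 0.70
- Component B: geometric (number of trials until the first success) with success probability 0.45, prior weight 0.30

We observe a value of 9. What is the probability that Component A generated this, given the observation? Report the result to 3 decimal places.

By Bayes' theorem, P(k | x) = π_k f_k(x) / Σ_j π_j f_j(x).
Evaluate each component's likelihood at the observed value:
  p_A = 0.0217744
  p_B = 0.00376803
Prior × likelihood for each component:
  π_A·p_A = 0.70 × 0.0217744 = 0.0152421
  π_B·p_B = 0.30 × 0.00376803 = 0.00113041
Normaliser: 0.0152421 + 0.00113041 = 0.0163725
P(Component A | x) ≈ 0.931

0.931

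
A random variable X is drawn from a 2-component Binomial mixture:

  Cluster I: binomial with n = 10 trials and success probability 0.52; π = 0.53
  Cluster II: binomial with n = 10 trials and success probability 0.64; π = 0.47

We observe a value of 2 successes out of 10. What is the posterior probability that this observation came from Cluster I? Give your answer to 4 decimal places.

0.8815

Posterior ∝ prior × likelihood, so P(k | x) ∝ w_k f_k(x); normalise over all components.
Binomial probabilities:
  L_I = C(10,2)·0.52^2·0.48^8 = 45·0.2704·0.00281793 = 0.0342885
  L_II = C(10,2)·0.64^2·0.36^8 = 45·0.4096·0.000282111 = 0.00519987
Unnormalised posteriors:
  w_I·L_I = 0.53 × 0.0342885 = 0.0181729
  w_II·L_II = 0.47 × 0.00519987 = 0.00244394
Sum: 0.0181729 + 0.00244394 = 0.0206169
P(Cluster I | x) = 0.0181729 / 0.0206169 ≈ 0.8815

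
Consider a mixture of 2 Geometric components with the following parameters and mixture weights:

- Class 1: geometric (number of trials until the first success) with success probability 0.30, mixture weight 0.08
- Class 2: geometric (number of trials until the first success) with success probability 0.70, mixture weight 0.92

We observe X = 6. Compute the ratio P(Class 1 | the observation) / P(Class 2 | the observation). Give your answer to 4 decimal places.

Since P(k|x) ∝ π_k f_k(x), the posterior odds are π_i f_i(x) / (π_j f_j(x)).
Component likelihoods at x = 6:
  p_1 = 0.050421
  p_2 = 0.001701
0.00403368 / 0.00156492 ≈ 2.5776

2.5776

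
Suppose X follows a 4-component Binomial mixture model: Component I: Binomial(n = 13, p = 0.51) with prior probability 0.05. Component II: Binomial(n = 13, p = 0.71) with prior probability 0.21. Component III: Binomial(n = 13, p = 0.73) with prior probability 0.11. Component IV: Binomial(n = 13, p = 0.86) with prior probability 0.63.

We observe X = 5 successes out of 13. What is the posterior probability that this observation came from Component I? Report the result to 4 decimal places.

The responsibility of component k is w_k f_k(x) divided by Σ_j w_j f_j(x).
Binomial probabilities:
  p_I = C(13,5)·0.51^5·0.49^8 = 1287·0.0345025·0.00332329 = 0.14757
  p_II = C(13,5)·0.71^5·0.29^8 = 1287·0.180423·5.00246e-05 = 0.0116159
  p_III = C(13,5)·0.73^5·0.27^8 = 1287·0.207307·2.8243e-05 = 0.00753534
  p_IV = C(13,5)·0.86^5·0.14^8 = 1287·0.470427·1.47579e-07 = 8.93501e-05
Weight by the priors:
  w_I·p_I = 0.05 × 0.14757 = 0.0073785
  w_II·p_II = 0.21 × 0.0116159 = 0.00243935
  w_III·p_III = 0.11 × 0.00753534 = 0.000828888
  w_IV·p_IV = 0.63 × 8.93501e-05 = 5.62906e-05
Normaliser: 0.0073785 + 0.00243935 + 0.000828888 + 5.62906e-05 = 0.010703
Responsibility of Component I: 0.0073785 / 0.010703 ≈ 0.6894

0.6894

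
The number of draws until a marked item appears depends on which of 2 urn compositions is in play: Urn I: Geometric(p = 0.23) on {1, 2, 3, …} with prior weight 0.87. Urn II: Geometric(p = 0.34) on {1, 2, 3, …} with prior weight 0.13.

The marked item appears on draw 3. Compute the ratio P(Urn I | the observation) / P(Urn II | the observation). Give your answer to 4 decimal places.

6.1620

The posterior odds equal the prior odds times the likelihood ratio: (w_i/w_j)·(f_i(x)/f_j(x)).
Evaluate each component's likelihood at the observed value:
  L_I = 0.136367
  L_II = 0.148104
Odds = (0.87/0.13) × (0.136367/0.148104) = 6.69231 × 0.920752 ≈ 6.1620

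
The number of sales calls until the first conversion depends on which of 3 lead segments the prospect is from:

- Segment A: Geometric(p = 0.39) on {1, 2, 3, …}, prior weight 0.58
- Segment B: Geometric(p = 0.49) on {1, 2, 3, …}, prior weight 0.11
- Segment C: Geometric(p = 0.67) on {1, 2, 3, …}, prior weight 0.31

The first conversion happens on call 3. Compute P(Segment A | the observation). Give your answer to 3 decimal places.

Posterior ∝ prior × likelihood, so P(k | x) ∝ π_k f_k(x); normalise over all components.
Evaluate each component's likelihood at the observed value:
  L_A = 0.145119
  L_B = 0.127449
  L_C = 0.072963
Prior × likelihood for each component:
  π_A·L_A = 0.58 × 0.145119 = 0.084169
  π_B·L_B = 0.11 × 0.127449 = 0.0140194
  π_C·L_C = 0.31 × 0.072963 = 0.0226185
Normaliser: 0.084169 + 0.0140194 + 0.0226185 = 0.120807
P(Segment A | the observation) ≈ 0.697

0.697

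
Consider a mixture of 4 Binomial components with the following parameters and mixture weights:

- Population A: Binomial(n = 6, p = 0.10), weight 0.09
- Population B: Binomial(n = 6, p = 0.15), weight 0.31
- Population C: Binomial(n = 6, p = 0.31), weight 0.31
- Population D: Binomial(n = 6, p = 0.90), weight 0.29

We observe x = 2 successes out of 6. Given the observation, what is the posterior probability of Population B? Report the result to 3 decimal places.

The responsibility of component k is π_k f_k(x) divided by Σ_j π_j f_j(x).
Component likelihoods at x = 2 successes out of 6:
  p_A = C(6,2)·0.10^2·0.90^4 = 15·0.01·0.6561 = 0.098415
  p_B = C(6,2)·0.15^2·0.85^4 = 15·0.0225·0.522006 = 0.176177
  p_C = C(6,2)·0.31^2·0.69^4 = 15·0.0961·0.226671 = 0.326747
  p_D = C(6,2)·0.90^2·0.10^4 = 15·0.81·0.0001 = 0.001215
Multiply by the mixture weights:
  π_A·p_A = 0.09 × 0.098415 = 0.00885735
  π_B·p_B = 0.31 × 0.176177 = 0.0546149
  π_C·p_C = 0.31 × 0.326747 = 0.101291
  π_D·p_D = 0.29 × 0.001215 = 0.00035235
Denominator: 0.00885735 + 0.0546149 + 0.101291 + 0.00035235 = 0.165116
Responsibility of Population B: 0.0546149 / 0.165116 ≈ 0.331

0.331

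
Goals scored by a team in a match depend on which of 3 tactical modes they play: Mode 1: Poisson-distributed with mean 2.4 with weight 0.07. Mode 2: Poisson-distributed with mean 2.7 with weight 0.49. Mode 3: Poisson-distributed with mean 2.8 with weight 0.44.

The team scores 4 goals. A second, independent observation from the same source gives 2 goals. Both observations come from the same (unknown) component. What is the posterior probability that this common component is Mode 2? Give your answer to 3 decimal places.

0.490

By Bayes' theorem, P(k | x) = w_k f_k(x) / Σ_j w_j f_j(x).
Since both observations come from the same component, the likelihood for component k is f_k(x₁)·f_k(x₂).
  L_1 = [e^(−2.4)·2.4^4/4! = 0.125408] × [0.261268] = 0.0327652
  L_2 = [e^(−2.7)·2.7^4/4! = 0.148816] × [0.244964] = 0.0364545
  L_3 = [e^(−2.8)·2.8^4/4! = 0.155739] × [0.238375] = 0.0371243
Multiply by the mixture weights:
  w_1·L_1 = 0.07 × 0.0327652 = 0.00229356
  w_2·L_2 = 0.49 × 0.0364545 = 0.0178627
  w_3·L_3 = 0.44 × 0.0371243 = 0.0163347
Sum: 0.00229356 + 0.0178627 + 0.0163347 = 0.0364909
So the posterior for Mode 2 is 0.0178627 / 0.0364909 ≈ 0.490.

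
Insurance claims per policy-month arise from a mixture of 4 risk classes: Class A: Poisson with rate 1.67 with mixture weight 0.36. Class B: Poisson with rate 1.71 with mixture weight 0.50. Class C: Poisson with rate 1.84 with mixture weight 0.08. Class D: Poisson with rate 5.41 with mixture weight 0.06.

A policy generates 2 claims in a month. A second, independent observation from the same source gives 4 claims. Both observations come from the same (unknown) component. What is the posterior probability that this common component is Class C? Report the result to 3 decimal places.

Apply Bayes' rule: the posterior for each component is proportional to its prior times its likelihood at x.
Since both observations come from the same component, the likelihood for component k is f_k(x₁)·f_k(x₂).
  p_A = [0.262501] × [0.0610074] = 0.0160145
  p_B = [0.264435] × [0.0644362] = 0.0170392
  p_C = [0.268846] × [0.0758505] = 0.0203921
  p_D = [0.0654382] × [0.159604] = 0.0104442
Multiply by the mixture weights:
  P(Z=A)·p_A = 0.36 × 0.0160145 = 0.00576523
  P(Z=B)·p_B = 0.50 × 0.0170392 = 0.00851958
  P(Z=C)·p_C = 0.08 × 0.0203921 = 0.00163137
  P(Z=D)·p_D = 0.06 × 0.0104442 = 0.000626653
Evidence: 0.00576523 + 0.00851958 + 0.00163137 + 0.000626653 = 0.0165428
P(Class C | x₁, x₂) ≈ 0.099

0.099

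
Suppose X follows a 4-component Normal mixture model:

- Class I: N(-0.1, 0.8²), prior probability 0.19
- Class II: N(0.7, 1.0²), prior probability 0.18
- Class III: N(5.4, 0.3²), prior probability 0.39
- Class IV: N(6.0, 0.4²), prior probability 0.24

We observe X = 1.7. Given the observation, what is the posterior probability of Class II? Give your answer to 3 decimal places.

0.852

By Bayes' theorem, P(k | x) = P(Z=k) f_k(x) / Σ_j P(Z=j) f_j(x).
Normal densities:
  f_I = (1/(0.8·√(2π)))·exp(−(1.7−-0.1)²/(2·0.8²)) = 0.498678·exp(-2.53125) = 0.0396746
  f_II = (1/(1.0·√(2π)))·exp(−(1.7−0.7)²/(2·1.0²)) = 0.398942·exp(-0.50000) = 0.241971
  f_III = (1/(0.3·√(2π)))·exp(−(1.7−5.4)²/(2·0.3²)) = 1.329808·exp(-76.05556) = 1.2396e-33
  f_IV = (1/(0.4·√(2π)))·exp(−(1.7−6.0)²/(2·0.4²)) = 0.997356·exp(-57.78125) = 8.03104e-26
Multiply by the mixture weights:
  P(Z=I)·f_I = 0.19 × 0.0396746 = 0.00753817
  P(Z=II)·f_II = 0.18 × 0.241971 = 0.0435547
  P(Z=III)·f_III = 0.39 × 1.2396e-33 = 4.83443e-34
  P(Z=IV)·f_IV = 0.24 × 8.03104e-26 = 1.92745e-26
Sum: 0.00753817 + 0.0435547 + 4.83443e-34 + 1.92745e-26 = 0.0510929
P(Class II | the observation) ≈ 0.852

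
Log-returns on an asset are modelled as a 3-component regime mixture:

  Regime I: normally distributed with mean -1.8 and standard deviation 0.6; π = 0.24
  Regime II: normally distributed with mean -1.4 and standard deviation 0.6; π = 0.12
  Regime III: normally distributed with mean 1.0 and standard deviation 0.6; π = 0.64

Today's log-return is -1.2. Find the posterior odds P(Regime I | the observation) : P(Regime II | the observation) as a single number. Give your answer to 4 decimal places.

1.2824

Posterior odds = (π_i f_i(x)) / (π_j f_j(x)); the normalising sum cancels.
Component likelihoods at x = -1.2:
  p_I = (1/(0.6·√(2π)))·exp(−(-1.2−-1.8)²/(2·0.6²)) = 0.664904·exp(-0.50000) = 0.403285
  p_II = (1/(0.6·√(2π)))·exp(−(-1.2−-1.4)²/(2·0.6²)) = 0.664904·exp(-0.05556) = 0.628972
  p_III = (1/(0.6·√(2π)))·exp(−(-1.2−1.0)²/(2·0.6²)) = 0.664904·exp(-6.72222) = 0.000800451
Posterior odds = (π_I·p_I) / (π_II·p_II) = (0.24·0.403285) / (0.12·0.628972) = 0.0967883 / 0.0754766 ≈ 1.2824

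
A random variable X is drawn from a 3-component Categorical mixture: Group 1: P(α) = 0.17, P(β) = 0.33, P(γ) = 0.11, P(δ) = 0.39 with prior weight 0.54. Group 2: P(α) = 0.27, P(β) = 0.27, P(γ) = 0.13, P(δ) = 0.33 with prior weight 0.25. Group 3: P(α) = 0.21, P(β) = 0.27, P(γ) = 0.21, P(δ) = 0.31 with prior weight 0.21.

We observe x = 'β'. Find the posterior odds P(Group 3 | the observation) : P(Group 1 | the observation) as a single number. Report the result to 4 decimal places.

0.3182

Only the two components matter; the odds are (π_i f_i(x)) / (π_j f_j(x)).
Evaluate each component's likelihood at the observed value:
  p_1 = P(β | comp) = 0.33
  p_2 = P(β | comp) = 0.27
  p_3 = P(β | comp) = 0.27
0.0567 / 0.1782 ≈ 0.3182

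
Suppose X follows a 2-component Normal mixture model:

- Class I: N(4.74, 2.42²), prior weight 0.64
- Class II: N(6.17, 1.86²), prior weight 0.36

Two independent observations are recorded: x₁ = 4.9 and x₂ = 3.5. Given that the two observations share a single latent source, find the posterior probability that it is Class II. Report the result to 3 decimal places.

The responsibility of component k is w_k f_k(x) divided by Σ_j w_j f_j(x).
Since both observations come from the same component, the likelihood for component k is f_k(x₁)·f_k(x₂).
  L_I = [0.164492] × [0.144571] = 0.0237809
  L_II = [0.169887] × [0.0765492] = 0.0130047
Multiply by the mixture weights:
  w_I·L_I = 0.64 × 0.0237809 = 0.0152198
  w_II·L_II = 0.36 × 0.0130047 = 0.0046817
Denominator: 0.0152198 + 0.0046817 = 0.0199015
So the posterior for Class II is 0.0046817 / 0.0199015 ≈ 0.235.

0.235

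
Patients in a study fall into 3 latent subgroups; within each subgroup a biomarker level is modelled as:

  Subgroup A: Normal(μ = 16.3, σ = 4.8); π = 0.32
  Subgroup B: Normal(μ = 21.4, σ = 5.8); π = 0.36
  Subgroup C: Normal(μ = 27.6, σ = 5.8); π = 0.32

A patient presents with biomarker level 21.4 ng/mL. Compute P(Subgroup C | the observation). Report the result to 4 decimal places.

Posterior ∝ prior × likelihood, so P(k | x) ∝ P(Z=k) f_k(x); normalise over all components.
Component likelihoods at x = 21.4 ng/mL:
  L_A = 0.0472639
  L_B = 0.0687832
  L_C = 0.0388464
Unnormalised posteriors:
  P(Z=A)·L_A = 0.32 × 0.0472639 = 0.0151245
  P(Z=B)·L_B = 0.36 × 0.0687832 = 0.0247619
  P(Z=C)·L_C = 0.32 × 0.0388464 = 0.0124308
Marginal: 0.0151245 + 0.0247619 + 0.0124308 = 0.0523172
Responsibility of Subgroup C: 0.0124308 / 0.0523172 ≈ 0.2376

0.2376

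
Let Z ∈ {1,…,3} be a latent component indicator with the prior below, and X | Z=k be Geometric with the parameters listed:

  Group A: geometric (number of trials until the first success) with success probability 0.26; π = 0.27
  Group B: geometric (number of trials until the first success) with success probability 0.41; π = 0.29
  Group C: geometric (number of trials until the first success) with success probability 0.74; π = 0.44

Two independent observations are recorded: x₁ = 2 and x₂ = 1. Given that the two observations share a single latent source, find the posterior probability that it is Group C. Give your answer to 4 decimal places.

0.5971

P(component k | x) = π_k·f_k(x) / marginal(x), where marginal(x) = Σ_j π_j·f_j(x).
Since both observations come from the same component, the likelihood for component k is f_k(x₁)·f_k(x₂).
  p_A = [0.26·(1−0.26)^1 = 0.26·0.74 = 0.1924] × [0.26] = 0.050024
  p_B = [0.41·(1−0.41)^1 = 0.41·0.59 = 0.2419] × [0.41] = 0.099179
  p_C = [0.74·(1−0.74)^1 = 0.74·0.26 = 0.1924] × [0.74] = 0.142376
Unnormalised posteriors:
  π_A·p_A = 0.27 × 0.050024 = 0.0135065
  π_B·p_B = 0.29 × 0.099179 = 0.0287619
  π_C·p_C = 0.44 × 0.142376 = 0.0626454
Marginal: 0.0135065 + 0.0287619 + 0.0626454 = 0.104914
So the posterior for Group C is 0.0626454 / 0.104914 ≈ 0.5971.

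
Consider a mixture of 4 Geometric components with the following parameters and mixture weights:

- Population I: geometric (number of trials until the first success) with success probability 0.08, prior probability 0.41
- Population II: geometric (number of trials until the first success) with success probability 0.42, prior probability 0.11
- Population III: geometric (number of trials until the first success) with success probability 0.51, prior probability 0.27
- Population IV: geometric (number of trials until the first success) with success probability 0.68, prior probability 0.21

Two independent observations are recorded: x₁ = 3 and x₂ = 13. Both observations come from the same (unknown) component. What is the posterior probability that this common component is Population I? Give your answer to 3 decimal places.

0.985

Apply Bayes' rule: the posterior for each component is proportional to its prior times its likelihood at x.
Since both observations come from the same component, the likelihood for component k is f_k(x₁)·f_k(x₂).
  L_I = [0.08·(1−0.08)^2 = 0.08·0.8464 = 0.067712] × [0.0294133] = 0.00199163
  L_II = [0.42·(1−0.42)^2 = 0.42·0.3364 = 0.141288] × [0.000608675] = 8.59984e-05
  L_III = [0.51·(1−0.51)^2 = 0.51·0.2401 = 0.122451] × [9.77064e-05] = 1.19642e-05
  L_IV = [0.68·(1−0.68)^2 = 0.68·0.1024 = 0.069632] × [7.83987e-07] = 5.45906e-08
Weight by the priors:
  π_I·L_I = 0.41 × 0.00199163 = 0.00081657
  π_II·L_II = 0.11 × 8.59984e-05 = 9.45983e-06
  π_III·L_III = 0.27 × 1.19642e-05 = 3.23035e-06
  π_IV·L_IV = 0.21 × 5.45906e-08 = 1.1464e-08
Sum: 0.00081657 + 9.45983e-06 + 3.23035e-06 + 1.1464e-08 = 0.000829272
So the posterior for Population I is 0.00081657 / 0.000829272 ≈ 0.985.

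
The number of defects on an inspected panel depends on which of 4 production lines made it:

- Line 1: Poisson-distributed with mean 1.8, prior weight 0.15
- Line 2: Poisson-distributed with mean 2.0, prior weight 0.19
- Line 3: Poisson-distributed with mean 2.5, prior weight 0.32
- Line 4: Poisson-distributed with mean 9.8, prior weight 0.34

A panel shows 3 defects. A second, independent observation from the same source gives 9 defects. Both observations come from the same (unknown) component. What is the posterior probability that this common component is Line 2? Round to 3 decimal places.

0.015

By Bayes' theorem, P(k | x) = π_k f_k(x) / Σ_j π_j f_j(x).
Since both observations come from the same component, the likelihood for component k is f_k(x₁)·f_k(x₂).
  L_1 = [e^(−1.8)·1.8^3/3! = 0.160671] × [9.03565e-05] = 1.45176e-05
  L_2 = [e^(−2.0)·2.0^3/3! = 0.180447] × [0.000190949] = 3.44562e-05
  L_3 = [e^(−2.5)·2.5^3/3! = 0.213763] × [0.000862901] = 0.000184456
  L_4 = [e^(−9.8)·9.8^3/3! = 0.00869843] × [0.127405] = 0.00110822
Prior × likelihood for each component:
  π_1·L_1 = 0.15 × 1.45176e-05 = 2.17764e-06
  π_2·L_2 = 0.19 × 3.44562e-05 = 6.54668e-06
  π_3·L_3 = 0.32 × 0.000184456 = 5.9026e-05
  π_4·L_4 = 0.34 × 0.00110822 = 0.000376795
Denominator: 2.17764e-06 + 6.54668e-06 + 5.9026e-05 + 0.000376795 = 0.000444546
P(Line 2 | x₁, x₂) = 6.54668e-06 / 0.000444546 ≈ 0.015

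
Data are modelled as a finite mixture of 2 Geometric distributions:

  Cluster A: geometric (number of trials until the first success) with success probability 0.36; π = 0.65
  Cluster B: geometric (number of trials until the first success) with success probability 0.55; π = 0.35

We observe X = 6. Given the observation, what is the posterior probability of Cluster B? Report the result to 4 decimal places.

Posterior ∝ prior × likelihood, so P(k | x) ∝ w_k f_k(x); normalise over all components.
Component likelihoods at x = 6:
  L_A = 0.0386547
  L_B = 0.010149
Unnormalised posteriors:
  w_A·L_A = 0.65 × 0.0386547 = 0.0251256
  w_B·L_B = 0.35 × 0.010149 = 0.00355217
Denominator: 0.0251256 + 0.00355217 = 0.0286777
So the posterior for Cluster B is 0.00355217 / 0.0286777 ≈ 0.1239.

0.1239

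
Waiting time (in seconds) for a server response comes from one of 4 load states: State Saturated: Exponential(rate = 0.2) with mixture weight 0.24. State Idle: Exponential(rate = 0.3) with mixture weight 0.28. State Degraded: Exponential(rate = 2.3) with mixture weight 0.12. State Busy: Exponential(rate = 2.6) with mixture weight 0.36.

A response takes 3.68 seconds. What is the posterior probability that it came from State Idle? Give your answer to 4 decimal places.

0.5464

P(component k | x) = w_k·f_k(x) / marginal(x), where marginal(x) = Σ_j w_j·f_j(x).
Exponential densities:
  p_Saturated = 0.2·e^(−0.2·3.68) = 0.2·e^(−0.7360) = 0.0958052
  p_Idle = 0.3·e^(−0.3·3.68) = 0.3·e^(−1.1040) = 0.0994627
  p_Degraded = 2.3·e^(−2.3·3.68) = 2.3·e^(−8.4640) = 0.000485131
  p_Busy = 2.6·e^(−2.6·3.68) = 2.6·e^(−9.5680) = 0.000181821
Prior × likelihood for each component:
  w_Saturated·p_Saturated = 0.24 × 0.0958052 = 0.0229933
  w_Idle·p_Idle = 0.28 × 0.0994627 = 0.0278495
  w_Degraded·p_Degraded = 0.12 × 0.000485131 = 5.82158e-05
  w_Busy·p_Busy = 0.36 × 0.000181821 = 6.54555e-05
Marginal: 0.0229933 + 0.0278495 + 5.82158e-05 + 6.54555e-05 = 0.0509665
P(State Idle | the observation) ≈ 0.5464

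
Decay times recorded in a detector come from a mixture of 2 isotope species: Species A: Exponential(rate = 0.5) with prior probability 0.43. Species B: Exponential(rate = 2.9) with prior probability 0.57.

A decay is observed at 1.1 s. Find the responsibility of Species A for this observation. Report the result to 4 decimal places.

0.6457

By Bayes' theorem, P(k | x) = P(Z=k) f_k(x) / Σ_j P(Z=j) f_j(x).
Exponential densities:
  f_A = 0.5·e^(−0.5·1.1) = 0.5·e^(−0.5500) = 0.288475
  f_B = 2.9·e^(−2.9·1.1) = 2.9·e^(−3.1900) = 0.119398
Weight by the priors:
  P(Z=A)·f_A = 0.43 × 0.288475 = 0.124044
  P(Z=B)·f_B = 0.57 × 0.119398 = 0.0680571
Sum: 0.124044 + 0.0680571 = 0.192101
P(Species A | x) = 0.124044 / 0.192101 ≈ 0.6457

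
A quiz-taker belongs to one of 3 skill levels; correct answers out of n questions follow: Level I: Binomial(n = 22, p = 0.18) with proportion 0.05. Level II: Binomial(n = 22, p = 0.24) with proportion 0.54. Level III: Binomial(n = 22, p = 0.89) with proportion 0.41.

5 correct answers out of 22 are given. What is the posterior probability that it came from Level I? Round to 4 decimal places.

By Bayes' theorem, P(k | x) = π_k f_k(x) / Σ_j π_j f_j(x).
Component likelihoods at x = 5 correct answers out of 22:
  p_I = 0.170496
  p_II = 0.197426
  p_III = 7.43263e-13
Prior × likelihood for each component:
  π_I·p_I = 0.05 × 0.170496 = 0.00852481
  π_II·p_II = 0.54 × 0.197426 = 0.10661
  π_III·p_III = 0.41 × 7.43263e-13 = 3.04738e-13
Sum: 0.00852481 + 0.10661 + 3.04738e-13 = 0.115135
P(Level I | 5 correct answers out of 22) ≈ 0.0740

0.0740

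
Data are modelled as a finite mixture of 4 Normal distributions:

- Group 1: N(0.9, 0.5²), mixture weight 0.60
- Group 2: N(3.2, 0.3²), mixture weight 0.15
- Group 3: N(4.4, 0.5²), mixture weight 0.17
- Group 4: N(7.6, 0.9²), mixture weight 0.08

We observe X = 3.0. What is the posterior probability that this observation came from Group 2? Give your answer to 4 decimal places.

Posterior ∝ prior × likelihood, so P(k | x) ∝ π_k f_k(x); normalise over all components.
Component likelihoods at x = 3.0:
  f_1 = (1/(0.5·√(2π)))·exp(−(3.0−0.9)²/(2·0.5²)) = 0.797885·exp(-8.82000) = 0.000117886
  f_2 = (1/(0.3·√(2π)))·exp(−(3.0−3.2)²/(2·0.3²)) = 1.329808·exp(-0.22222) = 1.06483
  f_3 = (1/(0.5·√(2π)))·exp(−(3.0−4.4)²/(2·0.5²)) = 0.797885·exp(-3.92000) = 0.0158309
  f_4 = (1/(0.9·√(2π)))·exp(−(3.0−7.6)²/(2·0.9²)) = 0.443269·exp(-13.06173) = 9.41957e-07
Unnormalised posteriors:
  π_1·f_1 = 0.60 × 0.000117886 = 7.07317e-05
  π_2·f_2 = 0.15 × 1.06483 = 0.159724
  π_3·f_3 = 0.17 × 0.0158309 = 0.00269125
  π_4·f_4 = 0.08 × 9.41957e-07 = 7.53565e-08
Evidence: 7.07317e-05 + 0.159724 + 0.00269125 + 7.53565e-08 = 0.162486
P(Group 2 | x) = 0.159724 / 0.162486 ≈ 0.9830

0.9830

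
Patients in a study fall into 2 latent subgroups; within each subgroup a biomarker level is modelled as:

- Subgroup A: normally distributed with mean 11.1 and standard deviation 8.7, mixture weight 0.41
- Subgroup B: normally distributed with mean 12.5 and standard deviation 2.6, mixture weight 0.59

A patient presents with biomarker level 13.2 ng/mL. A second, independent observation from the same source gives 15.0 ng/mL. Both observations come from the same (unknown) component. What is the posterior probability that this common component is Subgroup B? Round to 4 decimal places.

Posterior ∝ prior × likelihood, so P(k | x) ∝ π_k f_k(x); normalise over all components.
Since both observations come from the same component, the likelihood for component k is f_k(x₁)·f_k(x₂).
  p_A = [(1/(8.7·√(2π)))·exp(−(13.2−11.1)²/(2·8.7²)) = 0.045855·exp(-0.02913) = 0.0445388] × [0.041472] = 0.00184711
  p_B = [(1/(2.6·√(2π)))·exp(−(13.2−12.5)²/(2·2.6²)) = 0.153439·exp(-0.03624) = 0.147978] × [0.0966433] = 0.0143011
Weight by the priors:
  π_A·p_A = 0.41 × 0.00184711 = 0.000757317
  π_B·p_B = 0.59 × 0.0143011 = 0.00843763
Normaliser: 0.000757317 + 0.00843763 = 0.00919495
P(Subgroup B | x₁, x₂) = 0.00843763 / 0.00919495 ≈ 0.9176

0.9176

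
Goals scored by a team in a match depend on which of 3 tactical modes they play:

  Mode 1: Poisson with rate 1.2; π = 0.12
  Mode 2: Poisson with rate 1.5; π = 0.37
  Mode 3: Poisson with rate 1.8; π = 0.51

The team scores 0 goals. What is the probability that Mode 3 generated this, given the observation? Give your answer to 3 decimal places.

0.415

Apply Bayes' rule: the posterior for each component is proportional to its prior times its likelihood at x.
Component likelihoods at x = 0 goals:
  L_1 = 0.301194
  L_2 = 0.22313
  L_3 = 0.165299
Weight by the priors:
  P(Z=1)·L_1 = 0.12 × 0.301194 = 0.0361433
  P(Z=2)·L_2 = 0.37 × 0.22313 = 0.0825582
  P(Z=3)·L_3 = 0.51 × 0.165299 = 0.0843024
Denominator: 0.0361433 + 0.0825582 + 0.0843024 = 0.203004
Responsibility of Mode 3: 0.0843024 / 0.203004 ≈ 0.415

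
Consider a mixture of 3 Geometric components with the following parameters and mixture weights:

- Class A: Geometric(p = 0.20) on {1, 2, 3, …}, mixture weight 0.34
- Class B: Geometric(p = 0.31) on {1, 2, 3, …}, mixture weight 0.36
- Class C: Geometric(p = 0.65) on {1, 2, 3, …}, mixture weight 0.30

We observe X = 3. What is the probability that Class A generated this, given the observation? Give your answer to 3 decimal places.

Apply Bayes' rule: the posterior for each component is proportional to its prior times its likelihood at x.
Geometric probabilities:
  f_A = 0.128
  f_B = 0.147591
  f_C = 0.079625
Prior × likelihood for each component:
  P(Z=A)·f_A = 0.34 × 0.128 = 0.04352
  P(Z=B)·f_B = 0.36 × 0.147591 = 0.0531328
  P(Z=C)·f_C = 0.30 × 0.079625 = 0.0238875
Sum: 0.04352 + 0.0531328 + 0.0238875 = 0.12054
P(Class A | x) = 0.04352 / 0.12054 ≈ 0.361

0.361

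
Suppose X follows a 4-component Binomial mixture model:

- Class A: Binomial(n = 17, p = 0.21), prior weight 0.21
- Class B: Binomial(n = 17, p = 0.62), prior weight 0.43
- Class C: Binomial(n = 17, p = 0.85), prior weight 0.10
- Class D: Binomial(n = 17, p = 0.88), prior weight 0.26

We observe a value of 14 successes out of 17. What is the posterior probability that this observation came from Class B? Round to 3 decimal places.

0.211

Posterior ∝ prior × likelihood, so P(k | x) ∝ P(Z=k) f_k(x); normalise over all components.
Component likelihoods at x = 14 successes out of 17:
  L_A = C(17,14)·0.21^14·0.79^3 = 680·3.24392e-10·0.493039 = 1.08758e-07
  L_B = C(17,14)·0.62^14·0.38^3 = 680·0.00124018·0.054872 = 0.0462747
  L_C = C(17,14)·0.85^14·0.15^3 = 680·0.10277·0.003375 = 0.235856
  L_D = C(17,14)·0.88^14·0.12^3 = 680·0.167016·0.001728 = 0.19625
Multiply by the mixture weights:
  P(Z=A)·L_A = 0.21 × 1.08758e-07 = 2.28391e-08
  P(Z=B)·L_B = 0.43 × 0.0462747 = 0.0198981
  P(Z=C)·L_C = 0.10 × 0.235856 = 0.0235856
  P(Z=D)·L_D = 0.26 × 0.19625 = 0.051025
Denominator: 2.28391e-08 + 0.0198981 + 0.0235856 + 0.051025 = 0.0945088
P(Class B | 14 successes out of 17) ≈ 0.211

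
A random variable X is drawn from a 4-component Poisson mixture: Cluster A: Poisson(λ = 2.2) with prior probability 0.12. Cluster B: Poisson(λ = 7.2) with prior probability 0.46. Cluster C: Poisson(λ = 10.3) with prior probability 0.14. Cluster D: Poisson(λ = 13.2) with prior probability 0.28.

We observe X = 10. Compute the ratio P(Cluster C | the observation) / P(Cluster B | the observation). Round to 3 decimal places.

Since P(k|x) ∝ P(Z=k) f_k(x), the posterior odds are P(Z=i) f_i(x) / (P(Z=j) f_j(x)).
Component likelihoods at x = 10:
  p_A = e^(−2.2)·2.2^10/10! = 8.10991e-05
  p_B = e^(−7.2)·7.2^10/10! = 0.0770268
  p_C = e^(−10.3)·10.3^10/10! = 0.124559
  p_D = e^(−13.2)·13.2^10/10! = 0.081901
Odds = (0.14/0.46) × (0.124559/0.0770268) = 0.304348 × 1.61709 ≈ 0.492

0.492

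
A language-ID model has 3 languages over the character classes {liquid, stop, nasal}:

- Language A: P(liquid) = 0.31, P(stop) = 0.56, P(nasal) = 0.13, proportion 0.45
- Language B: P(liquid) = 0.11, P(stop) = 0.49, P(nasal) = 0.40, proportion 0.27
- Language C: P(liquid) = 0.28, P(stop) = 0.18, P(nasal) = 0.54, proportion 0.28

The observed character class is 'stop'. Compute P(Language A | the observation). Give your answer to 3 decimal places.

0.580

The responsibility of component k is π_k f_k(x) divided by Σ_j π_j f_j(x).
Component likelihoods at x = 'stop':
  L_A = P(stop | comp) = 0.56
  L_B = P(stop | comp) = 0.49
  L_C = P(stop | comp) = 0.18
Multiply by the mixture weights:
  π_A·L_A = 0.45 × 0.56 = 0.252
  π_B·L_B = 0.27 × 0.49 = 0.1323
  π_C·L_C = 0.28 × 0.18 = 0.0504
Sum: 0.252 + 0.1323 + 0.0504 = 0.4347
Responsibility of Language A: 0.252 / 0.4347 ≈ 0.580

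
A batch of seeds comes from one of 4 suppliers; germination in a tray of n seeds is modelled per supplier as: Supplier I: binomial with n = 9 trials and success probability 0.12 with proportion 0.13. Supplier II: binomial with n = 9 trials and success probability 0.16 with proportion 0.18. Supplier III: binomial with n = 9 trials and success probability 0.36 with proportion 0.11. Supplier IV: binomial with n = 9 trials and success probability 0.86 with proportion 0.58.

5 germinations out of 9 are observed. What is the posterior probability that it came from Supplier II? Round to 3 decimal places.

0.041

Apply Bayes' rule: the posterior for each component is proportional to its prior times its likelihood at x.
Evaluate each component's likelihood at the observed value:
  p_I = 0.00188021
  p_II = 0.00657791
  p_III = 0.127821
  p_IV = 0.0227706
Prior × likelihood for each component:
  w_I·p_I = 0.13 × 0.00188021 = 0.000244428
  w_II·p_II = 0.18 × 0.00657791 = 0.00118402
  w_III·p_III = 0.11 × 0.127821 = 0.0140603
  w_IV·p_IV = 0.58 × 0.0227706 = 0.013207
Evidence: 0.000244428 + 0.00118402 + 0.0140603 + 0.013207 = 0.0286957
P(Supplier II | 5 germinations out of 9) = 0.00118402 / 0.0286957 ≈ 0.041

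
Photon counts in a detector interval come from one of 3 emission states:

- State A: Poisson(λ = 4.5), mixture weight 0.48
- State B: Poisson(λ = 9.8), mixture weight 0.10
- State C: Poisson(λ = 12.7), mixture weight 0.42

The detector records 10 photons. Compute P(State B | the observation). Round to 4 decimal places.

0.2228

By Bayes' theorem, P(k | x) = w_k f_k(x) / Σ_j w_j f_j(x).
Evaluate each component's likelihood at the observed value:
  f_A = 0.0104241
  f_B = 0.124857
  f_C = 0.0917771
Weight by the priors:
  w_A·f_A = 0.48 × 0.0104241 = 0.00500355
  w_B·f_B = 0.10 × 0.124857 = 0.0124857
  w_C·f_C = 0.42 × 0.0917771 = 0.0385464
Sum: 0.00500355 + 0.0124857 + 0.0385464 = 0.0560356
P(State B | x) = 0.0124857 / 0.0560356 ≈ 0.2228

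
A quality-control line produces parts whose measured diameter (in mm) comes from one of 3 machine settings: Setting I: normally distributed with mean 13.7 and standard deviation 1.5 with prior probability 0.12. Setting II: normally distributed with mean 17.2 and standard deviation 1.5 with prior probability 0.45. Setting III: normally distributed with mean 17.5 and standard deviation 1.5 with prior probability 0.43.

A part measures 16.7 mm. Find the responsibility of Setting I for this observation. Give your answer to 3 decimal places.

Posterior ∝ prior × likelihood, so P(k | x) ∝ π_k f_k(x); normalise over all components.
Component likelihoods at x = 16.7 mm:
  f_I = 0.035994
  f_II = 0.251589
  f_III = 0.230703
Prior × likelihood for each component:
  π_I·f_I = 0.12 × 0.035994 = 0.00431928
  π_II·f_II = 0.45 × 0.251589 = 0.113215
  π_III·f_III = 0.43 × 0.230703 = 0.0992021
Denominator: 0.00431928 + 0.113215 + 0.0992021 = 0.216736
P(Setting I | x) = 0.00431928 / 0.216736 ≈ 0.020

0.020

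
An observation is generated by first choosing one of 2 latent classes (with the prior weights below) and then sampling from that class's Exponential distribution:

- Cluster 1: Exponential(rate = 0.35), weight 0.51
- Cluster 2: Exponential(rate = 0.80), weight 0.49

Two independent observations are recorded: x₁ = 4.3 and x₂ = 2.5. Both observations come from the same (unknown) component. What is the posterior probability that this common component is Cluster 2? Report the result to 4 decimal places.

0.1905

P(component k | x) = π_k·f_k(x) / marginal(x), where marginal(x) = Σ_j π_j·f_j(x).
Since both observations come from the same component, the likelihood for component k is f_k(x₁)·f_k(x₂).
  f_1 = [0.35·e^(−0.35·4.3) = 0.35·e^(−1.5050) = 0.0777061] × [0.145902] = 0.0113374
  f_2 = [0.80·e^(−0.80·4.3) = 0.80·e^(−3.4400) = 0.0256517] × [0.108268] = 0.00277727
Multiply by the mixture weights:
  π_1·f_1 = 0.51 × 0.0113374 = 0.0057821
  π_2·f_2 = 0.49 × 0.00277727 = 0.00136086
Sum: 0.0057821 + 0.00136086 = 0.00714296
P(Cluster 2 | x₁, x₂) = 0.00136086 / 0.00714296 ≈ 0.1905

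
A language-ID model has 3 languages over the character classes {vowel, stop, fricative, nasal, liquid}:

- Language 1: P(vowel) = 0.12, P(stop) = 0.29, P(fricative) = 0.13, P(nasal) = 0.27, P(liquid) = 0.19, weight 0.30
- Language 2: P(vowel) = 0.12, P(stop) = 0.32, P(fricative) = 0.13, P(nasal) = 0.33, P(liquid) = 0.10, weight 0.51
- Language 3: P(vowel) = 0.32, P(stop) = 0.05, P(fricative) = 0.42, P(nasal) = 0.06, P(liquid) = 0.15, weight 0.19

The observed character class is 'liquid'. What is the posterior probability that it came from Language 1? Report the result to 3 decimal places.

0.418

P(component k | x) = P(Z=k)·f_k(x) / marginal(x), where marginal(x) = Σ_j P(Z=j)·f_j(x).
Categorical probabilities:
  f_1 = P(liquid | comp) = 0.19
  f_2 = P(liquid | comp) = 0.10
  f_3 = P(liquid | comp) = 0.15
Unnormalised posteriors:
  P(Z=1)·f_1 = 0.30 × 0.19 = 0.057
  P(Z=2)·f_2 = 0.51 × 0.1 = 0.051
  P(Z=3)·f_3 = 0.19 × 0.15 = 0.0285
Sum: 0.057 + 0.051 + 0.0285 = 0.1365
P(Language 1 | the observation) ≈ 0.418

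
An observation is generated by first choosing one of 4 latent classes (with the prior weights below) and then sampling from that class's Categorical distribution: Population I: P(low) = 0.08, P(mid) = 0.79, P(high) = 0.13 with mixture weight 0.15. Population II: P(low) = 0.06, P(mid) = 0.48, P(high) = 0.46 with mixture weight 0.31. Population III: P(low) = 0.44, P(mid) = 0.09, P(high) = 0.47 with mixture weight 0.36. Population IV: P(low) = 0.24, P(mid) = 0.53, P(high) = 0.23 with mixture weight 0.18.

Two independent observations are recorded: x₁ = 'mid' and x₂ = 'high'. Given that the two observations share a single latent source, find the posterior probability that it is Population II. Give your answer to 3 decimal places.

0.566

Posterior ∝ prior × likelihood, so P(k | x) ∝ π_k f_k(x); normalise over all components.
Since both observations come from the same component, the likelihood for component k is f_k(x₁)·f_k(x₂).
  p_I = [P(mid | comp) = 0.79] × [0.13] = 0.1027
  p_II = [P(mid | comp) = 0.48] × [0.46] = 0.2208
  p_III = [P(mid | comp) = 0.09] × [0.47] = 0.0423
  p_IV = [P(mid | comp) = 0.53] × [0.23] = 0.1219
Multiply by the mixture weights:
  π_I·p_I = 0.15 × 0.1027 = 0.015405
  π_II·p_II = 0.31 × 0.2208 = 0.068448
  π_III·p_III = 0.36 × 0.0423 = 0.015228
  π_IV·p_IV = 0.18 × 0.1219 = 0.021942
Sum: 0.015405 + 0.068448 + 0.015228 + 0.021942 = 0.121023
P(Population II | x₁,x₂) = 0.068448 / 0.121023 ≈ 0.566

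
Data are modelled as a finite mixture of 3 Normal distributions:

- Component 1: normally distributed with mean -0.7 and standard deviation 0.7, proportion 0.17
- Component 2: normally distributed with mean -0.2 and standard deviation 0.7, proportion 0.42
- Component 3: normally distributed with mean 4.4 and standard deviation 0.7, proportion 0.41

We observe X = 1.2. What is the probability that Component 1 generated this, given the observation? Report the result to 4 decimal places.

Posterior ∝ prior × likelihood, so P(k | x) ∝ π_k f_k(x); normalise over all components.
Evaluate each component's likelihood at the observed value:
  f_1 = (1/(0.7·√(2π)))·exp(−(1.2−-0.7)²/(2·0.7²)) = 0.569918·exp(-3.68367) = 0.0143223
  f_2 = (1/(0.7·√(2π)))·exp(−(1.2−-0.2)²/(2·0.7²)) = 0.569918·exp(-2.00000) = 0.07713
  f_3 = (1/(0.7·√(2π)))·exp(−(1.2−4.4)²/(2·0.7²)) = 0.569918·exp(-10.44898) = 1.6515e-05
Unnormalised posteriors:
  π_1·f_1 = 0.17 × 0.0143223 = 0.00243479
  π_2·f_2 = 0.42 × 0.07713 = 0.0323946
  π_3·f_3 = 0.41 × 1.6515e-05 = 6.77114e-06
Sum: 0.00243479 + 0.0323946 + 6.77114e-06 = 0.0348361
Responsibility of Component 1: 0.00243479 / 0.0348361 ≈ 0.0699

0.0699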